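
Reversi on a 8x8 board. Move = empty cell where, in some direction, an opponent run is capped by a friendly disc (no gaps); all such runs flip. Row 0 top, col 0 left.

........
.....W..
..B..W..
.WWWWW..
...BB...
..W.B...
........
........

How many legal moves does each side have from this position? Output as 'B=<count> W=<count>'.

Answer: B=8 W=7

Derivation:
-- B to move --
(0,4): no bracket -> illegal
(0,5): no bracket -> illegal
(0,6): no bracket -> illegal
(1,4): no bracket -> illegal
(1,6): flips 2 -> legal
(2,0): no bracket -> illegal
(2,1): flips 1 -> legal
(2,3): flips 1 -> legal
(2,4): flips 1 -> legal
(2,6): flips 1 -> legal
(3,0): no bracket -> illegal
(3,6): no bracket -> illegal
(4,0): flips 1 -> legal
(4,1): no bracket -> illegal
(4,2): flips 1 -> legal
(4,5): no bracket -> illegal
(4,6): no bracket -> illegal
(5,1): no bracket -> illegal
(5,3): no bracket -> illegal
(6,1): flips 1 -> legal
(6,2): no bracket -> illegal
(6,3): no bracket -> illegal
B mobility = 8
-- W to move --
(1,1): flips 1 -> legal
(1,2): flips 1 -> legal
(1,3): flips 1 -> legal
(2,1): no bracket -> illegal
(2,3): no bracket -> illegal
(4,2): no bracket -> illegal
(4,5): no bracket -> illegal
(5,3): flips 2 -> legal
(5,5): flips 1 -> legal
(6,3): no bracket -> illegal
(6,4): flips 2 -> legal
(6,5): flips 2 -> legal
W mobility = 7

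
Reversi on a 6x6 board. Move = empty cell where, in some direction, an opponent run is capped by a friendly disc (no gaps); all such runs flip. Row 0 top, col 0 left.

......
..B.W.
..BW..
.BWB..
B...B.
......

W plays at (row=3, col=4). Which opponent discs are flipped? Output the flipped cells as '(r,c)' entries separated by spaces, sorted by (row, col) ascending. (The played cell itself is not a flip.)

Dir NW: first cell 'W' (not opp) -> no flip
Dir N: first cell '.' (not opp) -> no flip
Dir NE: first cell '.' (not opp) -> no flip
Dir W: opp run (3,3) capped by W -> flip
Dir E: first cell '.' (not opp) -> no flip
Dir SW: first cell '.' (not opp) -> no flip
Dir S: opp run (4,4), next='.' -> no flip
Dir SE: first cell '.' (not opp) -> no flip

Answer: (3,3)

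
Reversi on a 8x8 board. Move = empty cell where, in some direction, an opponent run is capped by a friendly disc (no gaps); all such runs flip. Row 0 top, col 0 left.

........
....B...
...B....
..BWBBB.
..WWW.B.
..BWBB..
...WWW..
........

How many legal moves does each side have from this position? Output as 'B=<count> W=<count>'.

Answer: B=7 W=15

Derivation:
-- B to move --
(2,2): flips 2 -> legal
(2,4): no bracket -> illegal
(3,1): no bracket -> illegal
(4,1): no bracket -> illegal
(4,5): no bracket -> illegal
(5,1): no bracket -> illegal
(5,6): no bracket -> illegal
(6,2): flips 2 -> legal
(6,6): no bracket -> illegal
(7,2): flips 1 -> legal
(7,3): flips 5 -> legal
(7,4): flips 2 -> legal
(7,5): flips 1 -> legal
(7,6): flips 1 -> legal
B mobility = 7
-- W to move --
(0,3): no bracket -> illegal
(0,4): no bracket -> illegal
(0,5): no bracket -> illegal
(1,2): no bracket -> illegal
(1,3): flips 1 -> legal
(1,5): no bracket -> illegal
(2,1): flips 1 -> legal
(2,2): flips 1 -> legal
(2,4): flips 1 -> legal
(2,5): flips 1 -> legal
(2,6): flips 1 -> legal
(2,7): no bracket -> illegal
(3,1): flips 1 -> legal
(3,7): flips 5 -> legal
(4,1): flips 1 -> legal
(4,5): flips 2 -> legal
(4,7): no bracket -> illegal
(5,1): flips 1 -> legal
(5,6): flips 2 -> legal
(5,7): no bracket -> illegal
(6,1): flips 1 -> legal
(6,2): flips 1 -> legal
(6,6): flips 1 -> legal
W mobility = 15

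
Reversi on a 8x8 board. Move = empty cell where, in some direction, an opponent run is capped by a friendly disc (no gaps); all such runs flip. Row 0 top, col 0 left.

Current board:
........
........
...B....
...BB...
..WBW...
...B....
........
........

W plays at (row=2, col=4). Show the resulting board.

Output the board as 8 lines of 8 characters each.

Answer: ........
........
...BW...
...WW...
..WBW...
...B....
........
........

Derivation:
Place W at (2,4); scan 8 dirs for brackets.
Dir NW: first cell '.' (not opp) -> no flip
Dir N: first cell '.' (not opp) -> no flip
Dir NE: first cell '.' (not opp) -> no flip
Dir W: opp run (2,3), next='.' -> no flip
Dir E: first cell '.' (not opp) -> no flip
Dir SW: opp run (3,3) capped by W -> flip
Dir S: opp run (3,4) capped by W -> flip
Dir SE: first cell '.' (not opp) -> no flip
All flips: (3,3) (3,4)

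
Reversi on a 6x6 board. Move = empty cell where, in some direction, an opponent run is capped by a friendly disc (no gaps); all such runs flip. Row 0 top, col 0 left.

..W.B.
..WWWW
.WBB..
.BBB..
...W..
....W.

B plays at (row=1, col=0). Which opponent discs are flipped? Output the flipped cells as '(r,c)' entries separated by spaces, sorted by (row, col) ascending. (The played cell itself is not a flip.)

Dir NW: edge -> no flip
Dir N: first cell '.' (not opp) -> no flip
Dir NE: first cell '.' (not opp) -> no flip
Dir W: edge -> no flip
Dir E: first cell '.' (not opp) -> no flip
Dir SW: edge -> no flip
Dir S: first cell '.' (not opp) -> no flip
Dir SE: opp run (2,1) capped by B -> flip

Answer: (2,1)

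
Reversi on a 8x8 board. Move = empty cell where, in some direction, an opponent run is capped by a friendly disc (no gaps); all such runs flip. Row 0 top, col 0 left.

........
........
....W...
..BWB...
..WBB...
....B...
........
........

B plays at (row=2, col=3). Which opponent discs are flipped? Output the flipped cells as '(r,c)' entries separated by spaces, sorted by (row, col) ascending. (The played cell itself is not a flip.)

Answer: (3,3)

Derivation:
Dir NW: first cell '.' (not opp) -> no flip
Dir N: first cell '.' (not opp) -> no flip
Dir NE: first cell '.' (not opp) -> no flip
Dir W: first cell '.' (not opp) -> no flip
Dir E: opp run (2,4), next='.' -> no flip
Dir SW: first cell 'B' (not opp) -> no flip
Dir S: opp run (3,3) capped by B -> flip
Dir SE: first cell 'B' (not opp) -> no flip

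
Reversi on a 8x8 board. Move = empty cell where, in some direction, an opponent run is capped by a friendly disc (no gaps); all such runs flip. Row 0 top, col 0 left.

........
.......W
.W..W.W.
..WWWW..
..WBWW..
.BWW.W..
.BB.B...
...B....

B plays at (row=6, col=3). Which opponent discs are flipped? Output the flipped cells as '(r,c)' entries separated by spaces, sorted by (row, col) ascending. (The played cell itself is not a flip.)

Dir NW: opp run (5,2), next='.' -> no flip
Dir N: opp run (5,3) capped by B -> flip
Dir NE: first cell '.' (not opp) -> no flip
Dir W: first cell 'B' (not opp) -> no flip
Dir E: first cell 'B' (not opp) -> no flip
Dir SW: first cell '.' (not opp) -> no flip
Dir S: first cell 'B' (not opp) -> no flip
Dir SE: first cell '.' (not opp) -> no flip

Answer: (5,3)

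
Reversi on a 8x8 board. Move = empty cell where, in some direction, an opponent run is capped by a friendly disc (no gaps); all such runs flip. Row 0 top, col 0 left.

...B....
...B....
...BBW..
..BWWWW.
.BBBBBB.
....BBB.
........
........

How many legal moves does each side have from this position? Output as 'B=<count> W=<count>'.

-- B to move --
(1,4): no bracket -> illegal
(1,5): flips 2 -> legal
(1,6): flips 2 -> legal
(2,2): flips 1 -> legal
(2,6): flips 3 -> legal
(2,7): flips 1 -> legal
(3,7): flips 4 -> legal
(4,7): no bracket -> illegal
B mobility = 6
-- W to move --
(0,2): flips 2 -> legal
(0,4): no bracket -> illegal
(1,2): flips 1 -> legal
(1,4): flips 1 -> legal
(1,5): flips 1 -> legal
(2,1): no bracket -> illegal
(2,2): flips 2 -> legal
(3,0): no bracket -> illegal
(3,1): flips 1 -> legal
(3,7): no bracket -> illegal
(4,0): no bracket -> illegal
(4,7): no bracket -> illegal
(5,0): no bracket -> illegal
(5,1): flips 1 -> legal
(5,2): flips 1 -> legal
(5,3): flips 2 -> legal
(5,7): flips 1 -> legal
(6,3): flips 2 -> legal
(6,4): flips 2 -> legal
(6,5): flips 2 -> legal
(6,6): flips 4 -> legal
(6,7): flips 2 -> legal
W mobility = 15

Answer: B=6 W=15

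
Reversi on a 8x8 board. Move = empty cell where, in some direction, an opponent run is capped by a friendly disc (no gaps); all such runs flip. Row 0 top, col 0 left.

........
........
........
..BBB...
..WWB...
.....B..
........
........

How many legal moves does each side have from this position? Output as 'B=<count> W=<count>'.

-- B to move --
(3,1): no bracket -> illegal
(4,1): flips 2 -> legal
(5,1): flips 1 -> legal
(5,2): flips 2 -> legal
(5,3): flips 1 -> legal
(5,4): flips 1 -> legal
B mobility = 5
-- W to move --
(2,1): flips 1 -> legal
(2,2): flips 1 -> legal
(2,3): flips 1 -> legal
(2,4): flips 1 -> legal
(2,5): flips 1 -> legal
(3,1): no bracket -> illegal
(3,5): no bracket -> illegal
(4,1): no bracket -> illegal
(4,5): flips 1 -> legal
(4,6): no bracket -> illegal
(5,3): no bracket -> illegal
(5,4): no bracket -> illegal
(5,6): no bracket -> illegal
(6,4): no bracket -> illegal
(6,5): no bracket -> illegal
(6,6): no bracket -> illegal
W mobility = 6

Answer: B=5 W=6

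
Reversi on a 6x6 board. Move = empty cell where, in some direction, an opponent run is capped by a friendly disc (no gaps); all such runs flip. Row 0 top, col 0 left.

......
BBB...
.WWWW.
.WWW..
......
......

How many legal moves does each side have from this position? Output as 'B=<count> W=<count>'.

-- B to move --
(1,3): no bracket -> illegal
(1,4): no bracket -> illegal
(1,5): no bracket -> illegal
(2,0): no bracket -> illegal
(2,5): no bracket -> illegal
(3,0): flips 1 -> legal
(3,4): flips 1 -> legal
(3,5): no bracket -> illegal
(4,0): no bracket -> illegal
(4,1): flips 2 -> legal
(4,2): flips 2 -> legal
(4,3): flips 2 -> legal
(4,4): flips 2 -> legal
B mobility = 6
-- W to move --
(0,0): flips 1 -> legal
(0,1): flips 2 -> legal
(0,2): flips 1 -> legal
(0,3): flips 1 -> legal
(1,3): no bracket -> illegal
(2,0): no bracket -> illegal
W mobility = 4

Answer: B=6 W=4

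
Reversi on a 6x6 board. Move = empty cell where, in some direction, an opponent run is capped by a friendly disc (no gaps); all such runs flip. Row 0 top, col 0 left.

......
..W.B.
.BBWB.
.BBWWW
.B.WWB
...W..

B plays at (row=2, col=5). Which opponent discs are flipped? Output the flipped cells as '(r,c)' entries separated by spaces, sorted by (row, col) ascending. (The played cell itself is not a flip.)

Answer: (3,5)

Derivation:
Dir NW: first cell 'B' (not opp) -> no flip
Dir N: first cell '.' (not opp) -> no flip
Dir NE: edge -> no flip
Dir W: first cell 'B' (not opp) -> no flip
Dir E: edge -> no flip
Dir SW: opp run (3,4) (4,3), next='.' -> no flip
Dir S: opp run (3,5) capped by B -> flip
Dir SE: edge -> no flip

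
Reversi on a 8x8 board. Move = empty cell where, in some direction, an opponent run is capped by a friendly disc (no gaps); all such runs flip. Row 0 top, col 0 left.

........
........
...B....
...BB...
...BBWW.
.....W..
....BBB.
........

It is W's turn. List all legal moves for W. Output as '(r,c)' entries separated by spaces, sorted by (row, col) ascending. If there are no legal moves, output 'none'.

Answer: (1,2) (2,2) (4,2) (7,3) (7,5) (7,7)

Derivation:
(1,2): flips 2 -> legal
(1,3): no bracket -> illegal
(1,4): no bracket -> illegal
(2,2): flips 2 -> legal
(2,4): no bracket -> illegal
(2,5): no bracket -> illegal
(3,2): no bracket -> illegal
(3,5): no bracket -> illegal
(4,2): flips 2 -> legal
(5,2): no bracket -> illegal
(5,3): no bracket -> illegal
(5,4): no bracket -> illegal
(5,6): no bracket -> illegal
(5,7): no bracket -> illegal
(6,3): no bracket -> illegal
(6,7): no bracket -> illegal
(7,3): flips 1 -> legal
(7,4): no bracket -> illegal
(7,5): flips 1 -> legal
(7,6): no bracket -> illegal
(7,7): flips 1 -> legal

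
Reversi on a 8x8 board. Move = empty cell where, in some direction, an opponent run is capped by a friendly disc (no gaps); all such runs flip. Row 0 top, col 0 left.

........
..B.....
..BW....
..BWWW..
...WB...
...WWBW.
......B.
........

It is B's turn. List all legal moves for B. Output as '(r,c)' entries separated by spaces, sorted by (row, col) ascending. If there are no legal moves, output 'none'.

Answer: (1,4) (2,4) (2,6) (3,6) (4,2) (4,5) (4,6) (5,2) (5,7) (6,2) (6,4) (6,5)

Derivation:
(1,3): no bracket -> illegal
(1,4): flips 1 -> legal
(2,4): flips 2 -> legal
(2,5): no bracket -> illegal
(2,6): flips 1 -> legal
(3,6): flips 3 -> legal
(4,2): flips 1 -> legal
(4,5): flips 2 -> legal
(4,6): flips 1 -> legal
(4,7): no bracket -> illegal
(5,2): flips 2 -> legal
(5,7): flips 1 -> legal
(6,2): flips 1 -> legal
(6,3): no bracket -> illegal
(6,4): flips 1 -> legal
(6,5): flips 2 -> legal
(6,7): no bracket -> illegal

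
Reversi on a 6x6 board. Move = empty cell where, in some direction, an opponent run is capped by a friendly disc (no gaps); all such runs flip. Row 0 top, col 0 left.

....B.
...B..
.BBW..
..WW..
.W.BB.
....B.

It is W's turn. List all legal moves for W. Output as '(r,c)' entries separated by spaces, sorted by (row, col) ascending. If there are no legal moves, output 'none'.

(0,2): no bracket -> illegal
(0,3): flips 1 -> legal
(0,5): no bracket -> illegal
(1,0): flips 1 -> legal
(1,1): flips 1 -> legal
(1,2): flips 1 -> legal
(1,4): no bracket -> illegal
(1,5): no bracket -> illegal
(2,0): flips 2 -> legal
(2,4): no bracket -> illegal
(3,0): no bracket -> illegal
(3,1): no bracket -> illegal
(3,4): no bracket -> illegal
(3,5): no bracket -> illegal
(4,2): no bracket -> illegal
(4,5): no bracket -> illegal
(5,2): no bracket -> illegal
(5,3): flips 1 -> legal
(5,5): flips 1 -> legal

Answer: (0,3) (1,0) (1,1) (1,2) (2,0) (5,3) (5,5)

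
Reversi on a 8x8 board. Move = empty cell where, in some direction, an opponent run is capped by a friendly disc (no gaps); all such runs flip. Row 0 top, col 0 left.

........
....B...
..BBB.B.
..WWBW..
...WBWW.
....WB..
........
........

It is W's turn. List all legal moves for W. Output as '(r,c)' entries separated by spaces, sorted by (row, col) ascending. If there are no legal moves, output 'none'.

Answer: (0,4) (0,5) (1,1) (1,2) (1,3) (1,5) (1,7) (2,5) (5,3) (5,6) (6,4) (6,5) (6,6)

Derivation:
(0,3): no bracket -> illegal
(0,4): flips 4 -> legal
(0,5): flips 2 -> legal
(1,1): flips 1 -> legal
(1,2): flips 3 -> legal
(1,3): flips 2 -> legal
(1,5): flips 1 -> legal
(1,6): no bracket -> illegal
(1,7): flips 1 -> legal
(2,1): no bracket -> illegal
(2,5): flips 1 -> legal
(2,7): no bracket -> illegal
(3,1): no bracket -> illegal
(3,6): no bracket -> illegal
(3,7): no bracket -> illegal
(5,3): flips 1 -> legal
(5,6): flips 1 -> legal
(6,4): flips 1 -> legal
(6,5): flips 1 -> legal
(6,6): flips 2 -> legal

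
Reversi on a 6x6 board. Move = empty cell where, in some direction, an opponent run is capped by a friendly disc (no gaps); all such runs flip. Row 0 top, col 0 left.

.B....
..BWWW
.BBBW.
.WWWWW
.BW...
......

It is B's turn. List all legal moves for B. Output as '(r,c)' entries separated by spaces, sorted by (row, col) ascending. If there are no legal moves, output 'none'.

Answer: (0,3) (0,4) (0,5) (2,5) (4,0) (4,3) (4,4) (4,5) (5,2)

Derivation:
(0,2): no bracket -> illegal
(0,3): flips 1 -> legal
(0,4): flips 1 -> legal
(0,5): flips 1 -> legal
(2,0): no bracket -> illegal
(2,5): flips 1 -> legal
(3,0): no bracket -> illegal
(4,0): flips 1 -> legal
(4,3): flips 3 -> legal
(4,4): flips 1 -> legal
(4,5): flips 1 -> legal
(5,1): no bracket -> illegal
(5,2): flips 2 -> legal
(5,3): no bracket -> illegal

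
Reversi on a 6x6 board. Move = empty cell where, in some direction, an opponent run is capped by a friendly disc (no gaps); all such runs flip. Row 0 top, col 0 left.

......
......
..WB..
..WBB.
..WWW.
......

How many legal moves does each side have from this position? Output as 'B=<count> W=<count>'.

-- B to move --
(1,1): flips 1 -> legal
(1,2): no bracket -> illegal
(1,3): no bracket -> illegal
(2,1): flips 1 -> legal
(3,1): flips 1 -> legal
(3,5): no bracket -> illegal
(4,1): flips 1 -> legal
(4,5): no bracket -> illegal
(5,1): flips 1 -> legal
(5,2): flips 1 -> legal
(5,3): flips 1 -> legal
(5,4): flips 1 -> legal
(5,5): flips 1 -> legal
B mobility = 9
-- W to move --
(1,2): no bracket -> illegal
(1,3): flips 2 -> legal
(1,4): flips 1 -> legal
(2,4): flips 3 -> legal
(2,5): flips 1 -> legal
(3,5): flips 2 -> legal
(4,5): no bracket -> illegal
W mobility = 5

Answer: B=9 W=5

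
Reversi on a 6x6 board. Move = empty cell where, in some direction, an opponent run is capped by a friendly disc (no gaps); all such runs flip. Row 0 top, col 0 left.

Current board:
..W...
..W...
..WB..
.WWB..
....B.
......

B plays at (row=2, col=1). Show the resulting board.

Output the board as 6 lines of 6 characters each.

Place B at (2,1); scan 8 dirs for brackets.
Dir NW: first cell '.' (not opp) -> no flip
Dir N: first cell '.' (not opp) -> no flip
Dir NE: opp run (1,2), next='.' -> no flip
Dir W: first cell '.' (not opp) -> no flip
Dir E: opp run (2,2) capped by B -> flip
Dir SW: first cell '.' (not opp) -> no flip
Dir S: opp run (3,1), next='.' -> no flip
Dir SE: opp run (3,2), next='.' -> no flip
All flips: (2,2)

Answer: ..W...
..W...
.BBB..
.WWB..
....B.
......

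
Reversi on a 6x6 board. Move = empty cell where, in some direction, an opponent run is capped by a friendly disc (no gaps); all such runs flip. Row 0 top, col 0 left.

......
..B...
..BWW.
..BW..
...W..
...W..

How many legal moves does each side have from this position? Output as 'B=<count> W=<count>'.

Answer: B=5 W=5

Derivation:
-- B to move --
(1,3): no bracket -> illegal
(1,4): flips 1 -> legal
(1,5): no bracket -> illegal
(2,5): flips 2 -> legal
(3,4): flips 2 -> legal
(3,5): no bracket -> illegal
(4,2): no bracket -> illegal
(4,4): flips 1 -> legal
(5,2): no bracket -> illegal
(5,4): flips 1 -> legal
B mobility = 5
-- W to move --
(0,1): flips 1 -> legal
(0,2): no bracket -> illegal
(0,3): no bracket -> illegal
(1,1): flips 1 -> legal
(1,3): no bracket -> illegal
(2,1): flips 2 -> legal
(3,1): flips 1 -> legal
(4,1): flips 1 -> legal
(4,2): no bracket -> illegal
W mobility = 5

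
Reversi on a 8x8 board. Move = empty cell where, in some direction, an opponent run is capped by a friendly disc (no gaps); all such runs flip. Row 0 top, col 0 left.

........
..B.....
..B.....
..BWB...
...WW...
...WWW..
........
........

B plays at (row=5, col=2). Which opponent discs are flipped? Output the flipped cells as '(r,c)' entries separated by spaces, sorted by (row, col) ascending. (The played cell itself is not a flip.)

Dir NW: first cell '.' (not opp) -> no flip
Dir N: first cell '.' (not opp) -> no flip
Dir NE: opp run (4,3) capped by B -> flip
Dir W: first cell '.' (not opp) -> no flip
Dir E: opp run (5,3) (5,4) (5,5), next='.' -> no flip
Dir SW: first cell '.' (not opp) -> no flip
Dir S: first cell '.' (not opp) -> no flip
Dir SE: first cell '.' (not opp) -> no flip

Answer: (4,3)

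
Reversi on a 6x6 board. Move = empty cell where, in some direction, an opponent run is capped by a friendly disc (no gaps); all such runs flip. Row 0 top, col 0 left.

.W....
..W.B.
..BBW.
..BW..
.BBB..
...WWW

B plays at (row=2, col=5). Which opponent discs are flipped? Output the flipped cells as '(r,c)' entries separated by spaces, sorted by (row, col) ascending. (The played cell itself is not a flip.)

Answer: (2,4)

Derivation:
Dir NW: first cell 'B' (not opp) -> no flip
Dir N: first cell '.' (not opp) -> no flip
Dir NE: edge -> no flip
Dir W: opp run (2,4) capped by B -> flip
Dir E: edge -> no flip
Dir SW: first cell '.' (not opp) -> no flip
Dir S: first cell '.' (not opp) -> no flip
Dir SE: edge -> no flip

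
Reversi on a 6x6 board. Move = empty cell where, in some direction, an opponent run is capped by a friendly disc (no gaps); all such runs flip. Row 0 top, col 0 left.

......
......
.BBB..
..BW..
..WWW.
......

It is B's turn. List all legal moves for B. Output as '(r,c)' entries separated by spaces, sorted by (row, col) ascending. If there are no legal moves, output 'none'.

(2,4): no bracket -> illegal
(3,1): no bracket -> illegal
(3,4): flips 1 -> legal
(3,5): no bracket -> illegal
(4,1): no bracket -> illegal
(4,5): no bracket -> illegal
(5,1): no bracket -> illegal
(5,2): flips 1 -> legal
(5,3): flips 2 -> legal
(5,4): flips 1 -> legal
(5,5): flips 2 -> legal

Answer: (3,4) (5,2) (5,3) (5,4) (5,5)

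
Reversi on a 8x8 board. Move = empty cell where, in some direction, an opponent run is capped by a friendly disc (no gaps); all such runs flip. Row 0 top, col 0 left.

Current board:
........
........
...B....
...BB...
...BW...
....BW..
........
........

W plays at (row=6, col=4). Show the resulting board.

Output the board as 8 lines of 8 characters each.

Place W at (6,4); scan 8 dirs for brackets.
Dir NW: first cell '.' (not opp) -> no flip
Dir N: opp run (5,4) capped by W -> flip
Dir NE: first cell 'W' (not opp) -> no flip
Dir W: first cell '.' (not opp) -> no flip
Dir E: first cell '.' (not opp) -> no flip
Dir SW: first cell '.' (not opp) -> no flip
Dir S: first cell '.' (not opp) -> no flip
Dir SE: first cell '.' (not opp) -> no flip
All flips: (5,4)

Answer: ........
........
...B....
...BB...
...BW...
....WW..
....W...
........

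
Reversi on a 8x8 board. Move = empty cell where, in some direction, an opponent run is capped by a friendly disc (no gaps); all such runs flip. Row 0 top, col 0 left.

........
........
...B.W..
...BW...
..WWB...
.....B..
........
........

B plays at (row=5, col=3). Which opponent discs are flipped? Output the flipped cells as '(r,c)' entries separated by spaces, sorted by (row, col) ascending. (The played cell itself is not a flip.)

Answer: (4,3)

Derivation:
Dir NW: opp run (4,2), next='.' -> no flip
Dir N: opp run (4,3) capped by B -> flip
Dir NE: first cell 'B' (not opp) -> no flip
Dir W: first cell '.' (not opp) -> no flip
Dir E: first cell '.' (not opp) -> no flip
Dir SW: first cell '.' (not opp) -> no flip
Dir S: first cell '.' (not opp) -> no flip
Dir SE: first cell '.' (not opp) -> no flip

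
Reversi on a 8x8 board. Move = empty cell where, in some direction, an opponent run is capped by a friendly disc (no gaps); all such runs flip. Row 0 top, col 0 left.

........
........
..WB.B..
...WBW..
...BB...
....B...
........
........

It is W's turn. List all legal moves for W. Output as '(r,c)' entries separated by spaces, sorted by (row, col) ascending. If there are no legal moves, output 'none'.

Answer: (1,3) (1,5) (2,4) (5,3) (5,5)

Derivation:
(1,2): no bracket -> illegal
(1,3): flips 1 -> legal
(1,4): no bracket -> illegal
(1,5): flips 1 -> legal
(1,6): no bracket -> illegal
(2,4): flips 1 -> legal
(2,6): no bracket -> illegal
(3,2): no bracket -> illegal
(3,6): no bracket -> illegal
(4,2): no bracket -> illegal
(4,5): no bracket -> illegal
(5,2): no bracket -> illegal
(5,3): flips 2 -> legal
(5,5): flips 1 -> legal
(6,3): no bracket -> illegal
(6,4): no bracket -> illegal
(6,5): no bracket -> illegal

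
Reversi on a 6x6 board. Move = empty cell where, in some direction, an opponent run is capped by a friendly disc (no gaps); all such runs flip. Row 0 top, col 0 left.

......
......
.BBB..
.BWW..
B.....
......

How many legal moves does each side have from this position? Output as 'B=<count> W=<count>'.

-- B to move --
(2,4): no bracket -> illegal
(3,4): flips 2 -> legal
(4,1): flips 1 -> legal
(4,2): flips 1 -> legal
(4,3): flips 2 -> legal
(4,4): flips 1 -> legal
B mobility = 5
-- W to move --
(1,0): flips 1 -> legal
(1,1): flips 1 -> legal
(1,2): flips 1 -> legal
(1,3): flips 1 -> legal
(1,4): flips 1 -> legal
(2,0): no bracket -> illegal
(2,4): no bracket -> illegal
(3,0): flips 1 -> legal
(3,4): no bracket -> illegal
(4,1): no bracket -> illegal
(4,2): no bracket -> illegal
(5,0): no bracket -> illegal
(5,1): no bracket -> illegal
W mobility = 6

Answer: B=5 W=6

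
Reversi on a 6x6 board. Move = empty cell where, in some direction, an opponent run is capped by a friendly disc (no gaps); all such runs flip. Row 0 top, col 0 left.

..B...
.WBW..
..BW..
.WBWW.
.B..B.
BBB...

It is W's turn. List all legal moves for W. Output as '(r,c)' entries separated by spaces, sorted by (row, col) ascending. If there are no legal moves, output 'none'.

(0,1): flips 1 -> legal
(0,3): no bracket -> illegal
(2,1): flips 1 -> legal
(3,0): no bracket -> illegal
(3,5): no bracket -> illegal
(4,0): no bracket -> illegal
(4,2): no bracket -> illegal
(4,3): no bracket -> illegal
(4,5): no bracket -> illegal
(5,3): no bracket -> illegal
(5,4): flips 1 -> legal
(5,5): flips 1 -> legal

Answer: (0,1) (2,1) (5,4) (5,5)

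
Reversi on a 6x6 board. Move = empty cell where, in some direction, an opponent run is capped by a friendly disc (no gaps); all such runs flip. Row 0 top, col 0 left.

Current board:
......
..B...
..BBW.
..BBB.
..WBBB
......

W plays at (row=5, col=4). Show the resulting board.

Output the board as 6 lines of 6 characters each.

Place W at (5,4); scan 8 dirs for brackets.
Dir NW: opp run (4,3) (3,2), next='.' -> no flip
Dir N: opp run (4,4) (3,4) capped by W -> flip
Dir NE: opp run (4,5), next=edge -> no flip
Dir W: first cell '.' (not opp) -> no flip
Dir E: first cell '.' (not opp) -> no flip
Dir SW: edge -> no flip
Dir S: edge -> no flip
Dir SE: edge -> no flip
All flips: (3,4) (4,4)

Answer: ......
..B...
..BBW.
..BBW.
..WBWB
....W.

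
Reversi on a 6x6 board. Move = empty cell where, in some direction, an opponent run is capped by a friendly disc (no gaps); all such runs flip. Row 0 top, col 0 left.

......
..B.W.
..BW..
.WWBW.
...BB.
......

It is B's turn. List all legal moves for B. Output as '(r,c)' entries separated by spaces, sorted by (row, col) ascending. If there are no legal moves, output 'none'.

(0,3): no bracket -> illegal
(0,4): no bracket -> illegal
(0,5): no bracket -> illegal
(1,3): flips 1 -> legal
(1,5): no bracket -> illegal
(2,0): no bracket -> illegal
(2,1): flips 1 -> legal
(2,4): flips 2 -> legal
(2,5): flips 1 -> legal
(3,0): flips 2 -> legal
(3,5): flips 1 -> legal
(4,0): flips 1 -> legal
(4,1): no bracket -> illegal
(4,2): flips 1 -> legal
(4,5): flips 2 -> legal

Answer: (1,3) (2,1) (2,4) (2,5) (3,0) (3,5) (4,0) (4,2) (4,5)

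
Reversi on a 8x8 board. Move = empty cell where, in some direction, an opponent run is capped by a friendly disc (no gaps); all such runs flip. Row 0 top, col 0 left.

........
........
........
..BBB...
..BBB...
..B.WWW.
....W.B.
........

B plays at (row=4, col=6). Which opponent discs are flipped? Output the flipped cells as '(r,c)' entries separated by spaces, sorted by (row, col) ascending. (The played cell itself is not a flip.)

Answer: (5,6)

Derivation:
Dir NW: first cell '.' (not opp) -> no flip
Dir N: first cell '.' (not opp) -> no flip
Dir NE: first cell '.' (not opp) -> no flip
Dir W: first cell '.' (not opp) -> no flip
Dir E: first cell '.' (not opp) -> no flip
Dir SW: opp run (5,5) (6,4), next='.' -> no flip
Dir S: opp run (5,6) capped by B -> flip
Dir SE: first cell '.' (not opp) -> no flip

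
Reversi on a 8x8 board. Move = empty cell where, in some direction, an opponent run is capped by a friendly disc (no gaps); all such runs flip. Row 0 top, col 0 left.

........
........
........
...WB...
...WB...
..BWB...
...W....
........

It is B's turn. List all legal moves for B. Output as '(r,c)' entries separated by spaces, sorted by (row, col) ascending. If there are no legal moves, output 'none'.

(2,2): flips 1 -> legal
(2,3): no bracket -> illegal
(2,4): no bracket -> illegal
(3,2): flips 2 -> legal
(4,2): flips 1 -> legal
(6,2): flips 1 -> legal
(6,4): no bracket -> illegal
(7,2): flips 1 -> legal
(7,3): no bracket -> illegal
(7,4): flips 1 -> legal

Answer: (2,2) (3,2) (4,2) (6,2) (7,2) (7,4)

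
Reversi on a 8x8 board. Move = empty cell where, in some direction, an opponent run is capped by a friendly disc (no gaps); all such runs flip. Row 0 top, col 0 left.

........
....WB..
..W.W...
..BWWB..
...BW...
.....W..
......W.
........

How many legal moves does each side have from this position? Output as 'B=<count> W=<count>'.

-- B to move --
(0,3): no bracket -> illegal
(0,4): no bracket -> illegal
(0,5): no bracket -> illegal
(1,1): no bracket -> illegal
(1,2): flips 1 -> legal
(1,3): flips 2 -> legal
(2,1): no bracket -> illegal
(2,3): flips 1 -> legal
(2,5): flips 1 -> legal
(3,1): no bracket -> illegal
(4,2): flips 2 -> legal
(4,5): flips 1 -> legal
(4,6): no bracket -> illegal
(5,3): flips 1 -> legal
(5,4): no bracket -> illegal
(5,6): no bracket -> illegal
(5,7): no bracket -> illegal
(6,4): no bracket -> illegal
(6,5): no bracket -> illegal
(6,7): no bracket -> illegal
(7,5): no bracket -> illegal
(7,6): no bracket -> illegal
(7,7): no bracket -> illegal
B mobility = 7
-- W to move --
(0,4): no bracket -> illegal
(0,5): no bracket -> illegal
(0,6): flips 1 -> legal
(1,6): flips 1 -> legal
(2,1): no bracket -> illegal
(2,3): no bracket -> illegal
(2,5): no bracket -> illegal
(2,6): flips 1 -> legal
(3,1): flips 1 -> legal
(3,6): flips 1 -> legal
(4,1): no bracket -> illegal
(4,2): flips 2 -> legal
(4,5): no bracket -> illegal
(4,6): flips 1 -> legal
(5,2): flips 1 -> legal
(5,3): flips 1 -> legal
(5,4): no bracket -> illegal
W mobility = 9

Answer: B=7 W=9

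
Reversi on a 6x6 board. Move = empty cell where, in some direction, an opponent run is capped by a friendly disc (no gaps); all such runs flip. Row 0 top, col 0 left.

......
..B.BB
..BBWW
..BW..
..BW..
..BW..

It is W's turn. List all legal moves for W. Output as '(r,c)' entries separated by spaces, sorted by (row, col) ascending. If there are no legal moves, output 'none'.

(0,1): no bracket -> illegal
(0,2): no bracket -> illegal
(0,3): flips 1 -> legal
(0,4): flips 1 -> legal
(0,5): flips 1 -> legal
(1,1): flips 1 -> legal
(1,3): flips 1 -> legal
(2,1): flips 3 -> legal
(3,1): flips 2 -> legal
(3,4): no bracket -> illegal
(4,1): flips 1 -> legal
(5,1): flips 2 -> legal

Answer: (0,3) (0,4) (0,5) (1,1) (1,3) (2,1) (3,1) (4,1) (5,1)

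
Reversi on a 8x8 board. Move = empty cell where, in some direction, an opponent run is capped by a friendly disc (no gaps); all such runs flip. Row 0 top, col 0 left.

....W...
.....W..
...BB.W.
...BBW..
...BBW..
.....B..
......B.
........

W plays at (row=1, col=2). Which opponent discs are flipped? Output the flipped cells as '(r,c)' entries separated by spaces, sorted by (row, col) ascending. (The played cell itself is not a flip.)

Dir NW: first cell '.' (not opp) -> no flip
Dir N: first cell '.' (not opp) -> no flip
Dir NE: first cell '.' (not opp) -> no flip
Dir W: first cell '.' (not opp) -> no flip
Dir E: first cell '.' (not opp) -> no flip
Dir SW: first cell '.' (not opp) -> no flip
Dir S: first cell '.' (not opp) -> no flip
Dir SE: opp run (2,3) (3,4) capped by W -> flip

Answer: (2,3) (3,4)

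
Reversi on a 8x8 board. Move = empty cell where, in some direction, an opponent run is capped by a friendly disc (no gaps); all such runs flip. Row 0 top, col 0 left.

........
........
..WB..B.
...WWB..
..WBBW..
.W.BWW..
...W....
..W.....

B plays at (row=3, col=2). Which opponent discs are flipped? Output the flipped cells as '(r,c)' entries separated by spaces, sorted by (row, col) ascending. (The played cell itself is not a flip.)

Answer: (3,3) (3,4)

Derivation:
Dir NW: first cell '.' (not opp) -> no flip
Dir N: opp run (2,2), next='.' -> no flip
Dir NE: first cell 'B' (not opp) -> no flip
Dir W: first cell '.' (not opp) -> no flip
Dir E: opp run (3,3) (3,4) capped by B -> flip
Dir SW: first cell '.' (not opp) -> no flip
Dir S: opp run (4,2), next='.' -> no flip
Dir SE: first cell 'B' (not opp) -> no flip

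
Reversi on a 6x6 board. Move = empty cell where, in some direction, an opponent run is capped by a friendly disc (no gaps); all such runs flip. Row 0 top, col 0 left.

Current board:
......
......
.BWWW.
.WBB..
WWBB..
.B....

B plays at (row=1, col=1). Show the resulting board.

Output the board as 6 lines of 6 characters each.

Answer: ......
.B....
.BBWW.
.WBB..
WWBB..
.B....

Derivation:
Place B at (1,1); scan 8 dirs for brackets.
Dir NW: first cell '.' (not opp) -> no flip
Dir N: first cell '.' (not opp) -> no flip
Dir NE: first cell '.' (not opp) -> no flip
Dir W: first cell '.' (not opp) -> no flip
Dir E: first cell '.' (not opp) -> no flip
Dir SW: first cell '.' (not opp) -> no flip
Dir S: first cell 'B' (not opp) -> no flip
Dir SE: opp run (2,2) capped by B -> flip
All flips: (2,2)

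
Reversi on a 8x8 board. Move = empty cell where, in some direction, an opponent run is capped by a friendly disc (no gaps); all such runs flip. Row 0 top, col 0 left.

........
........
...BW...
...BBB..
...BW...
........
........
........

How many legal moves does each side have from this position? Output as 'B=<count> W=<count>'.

Answer: B=8 W=4

Derivation:
-- B to move --
(1,3): flips 1 -> legal
(1,4): flips 1 -> legal
(1,5): flips 1 -> legal
(2,5): flips 1 -> legal
(4,5): flips 1 -> legal
(5,3): flips 1 -> legal
(5,4): flips 1 -> legal
(5,5): flips 1 -> legal
B mobility = 8
-- W to move --
(1,2): no bracket -> illegal
(1,3): no bracket -> illegal
(1,4): no bracket -> illegal
(2,2): flips 2 -> legal
(2,5): no bracket -> illegal
(2,6): flips 1 -> legal
(3,2): no bracket -> illegal
(3,6): no bracket -> illegal
(4,2): flips 2 -> legal
(4,5): no bracket -> illegal
(4,6): flips 1 -> legal
(5,2): no bracket -> illegal
(5,3): no bracket -> illegal
(5,4): no bracket -> illegal
W mobility = 4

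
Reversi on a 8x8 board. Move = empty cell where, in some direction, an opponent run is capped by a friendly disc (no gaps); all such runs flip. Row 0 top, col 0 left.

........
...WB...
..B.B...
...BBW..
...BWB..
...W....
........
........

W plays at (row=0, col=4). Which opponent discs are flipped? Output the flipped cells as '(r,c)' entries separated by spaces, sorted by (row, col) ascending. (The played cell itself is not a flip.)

Dir NW: edge -> no flip
Dir N: edge -> no flip
Dir NE: edge -> no flip
Dir W: first cell '.' (not opp) -> no flip
Dir E: first cell '.' (not opp) -> no flip
Dir SW: first cell 'W' (not opp) -> no flip
Dir S: opp run (1,4) (2,4) (3,4) capped by W -> flip
Dir SE: first cell '.' (not opp) -> no flip

Answer: (1,4) (2,4) (3,4)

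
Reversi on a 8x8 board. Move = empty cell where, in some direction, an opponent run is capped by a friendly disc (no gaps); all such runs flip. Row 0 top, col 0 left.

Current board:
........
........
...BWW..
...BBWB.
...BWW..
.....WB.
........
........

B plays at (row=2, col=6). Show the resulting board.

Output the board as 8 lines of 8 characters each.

Answer: ........
........
...BBBB.
...BBWB.
...BWW..
.....WB.
........
........

Derivation:
Place B at (2,6); scan 8 dirs for brackets.
Dir NW: first cell '.' (not opp) -> no flip
Dir N: first cell '.' (not opp) -> no flip
Dir NE: first cell '.' (not opp) -> no flip
Dir W: opp run (2,5) (2,4) capped by B -> flip
Dir E: first cell '.' (not opp) -> no flip
Dir SW: opp run (3,5) (4,4), next='.' -> no flip
Dir S: first cell 'B' (not opp) -> no flip
Dir SE: first cell '.' (not opp) -> no flip
All flips: (2,4) (2,5)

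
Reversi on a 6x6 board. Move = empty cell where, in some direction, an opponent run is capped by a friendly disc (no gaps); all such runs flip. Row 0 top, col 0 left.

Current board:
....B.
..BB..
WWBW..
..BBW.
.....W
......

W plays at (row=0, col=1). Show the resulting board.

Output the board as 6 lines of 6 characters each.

Place W at (0,1); scan 8 dirs for brackets.
Dir NW: edge -> no flip
Dir N: edge -> no flip
Dir NE: edge -> no flip
Dir W: first cell '.' (not opp) -> no flip
Dir E: first cell '.' (not opp) -> no flip
Dir SW: first cell '.' (not opp) -> no flip
Dir S: first cell '.' (not opp) -> no flip
Dir SE: opp run (1,2) capped by W -> flip
All flips: (1,2)

Answer: .W..B.
..WB..
WWBW..
..BBW.
.....W
......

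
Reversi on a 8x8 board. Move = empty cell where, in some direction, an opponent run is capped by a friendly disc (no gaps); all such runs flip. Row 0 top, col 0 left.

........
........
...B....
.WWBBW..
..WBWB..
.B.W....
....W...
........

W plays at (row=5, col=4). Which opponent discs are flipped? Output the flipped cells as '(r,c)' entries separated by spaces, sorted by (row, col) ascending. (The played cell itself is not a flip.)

Dir NW: opp run (4,3) capped by W -> flip
Dir N: first cell 'W' (not opp) -> no flip
Dir NE: opp run (4,5), next='.' -> no flip
Dir W: first cell 'W' (not opp) -> no flip
Dir E: first cell '.' (not opp) -> no flip
Dir SW: first cell '.' (not opp) -> no flip
Dir S: first cell 'W' (not opp) -> no flip
Dir SE: first cell '.' (not opp) -> no flip

Answer: (4,3)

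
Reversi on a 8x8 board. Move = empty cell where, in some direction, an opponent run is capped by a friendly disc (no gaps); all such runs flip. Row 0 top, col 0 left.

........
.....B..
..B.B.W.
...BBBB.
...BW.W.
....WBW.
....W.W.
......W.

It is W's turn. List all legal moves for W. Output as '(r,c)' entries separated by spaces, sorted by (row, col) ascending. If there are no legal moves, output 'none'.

Answer: (0,4) (1,1) (1,3) (1,4) (3,2) (4,2)

Derivation:
(0,4): flips 1 -> legal
(0,5): no bracket -> illegal
(0,6): no bracket -> illegal
(1,1): flips 2 -> legal
(1,2): no bracket -> illegal
(1,3): flips 2 -> legal
(1,4): flips 2 -> legal
(1,6): no bracket -> illegal
(2,1): no bracket -> illegal
(2,3): no bracket -> illegal
(2,5): no bracket -> illegal
(2,7): no bracket -> illegal
(3,1): no bracket -> illegal
(3,2): flips 1 -> legal
(3,7): no bracket -> illegal
(4,2): flips 1 -> legal
(4,5): no bracket -> illegal
(4,7): no bracket -> illegal
(5,2): no bracket -> illegal
(5,3): no bracket -> illegal
(6,5): no bracket -> illegal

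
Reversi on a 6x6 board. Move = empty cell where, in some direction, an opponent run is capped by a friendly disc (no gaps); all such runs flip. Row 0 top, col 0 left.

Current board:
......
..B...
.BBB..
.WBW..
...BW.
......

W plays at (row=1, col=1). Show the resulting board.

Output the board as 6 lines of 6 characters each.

Answer: ......
.WB...
.WWB..
.WBW..
...BW.
......

Derivation:
Place W at (1,1); scan 8 dirs for brackets.
Dir NW: first cell '.' (not opp) -> no flip
Dir N: first cell '.' (not opp) -> no flip
Dir NE: first cell '.' (not opp) -> no flip
Dir W: first cell '.' (not opp) -> no flip
Dir E: opp run (1,2), next='.' -> no flip
Dir SW: first cell '.' (not opp) -> no flip
Dir S: opp run (2,1) capped by W -> flip
Dir SE: opp run (2,2) capped by W -> flip
All flips: (2,1) (2,2)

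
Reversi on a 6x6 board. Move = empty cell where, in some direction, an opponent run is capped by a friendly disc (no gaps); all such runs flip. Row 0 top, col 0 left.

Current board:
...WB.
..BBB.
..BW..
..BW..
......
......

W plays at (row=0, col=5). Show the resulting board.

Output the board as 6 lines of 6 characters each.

Answer: ...WWW
..BBW.
..BW..
..BW..
......
......

Derivation:
Place W at (0,5); scan 8 dirs for brackets.
Dir NW: edge -> no flip
Dir N: edge -> no flip
Dir NE: edge -> no flip
Dir W: opp run (0,4) capped by W -> flip
Dir E: edge -> no flip
Dir SW: opp run (1,4) capped by W -> flip
Dir S: first cell '.' (not opp) -> no flip
Dir SE: edge -> no flip
All flips: (0,4) (1,4)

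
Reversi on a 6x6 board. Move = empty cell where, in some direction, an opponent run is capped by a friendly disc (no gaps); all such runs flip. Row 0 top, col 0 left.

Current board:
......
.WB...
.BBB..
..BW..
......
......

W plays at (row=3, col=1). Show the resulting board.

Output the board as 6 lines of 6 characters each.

Place W at (3,1); scan 8 dirs for brackets.
Dir NW: first cell '.' (not opp) -> no flip
Dir N: opp run (2,1) capped by W -> flip
Dir NE: opp run (2,2), next='.' -> no flip
Dir W: first cell '.' (not opp) -> no flip
Dir E: opp run (3,2) capped by W -> flip
Dir SW: first cell '.' (not opp) -> no flip
Dir S: first cell '.' (not opp) -> no flip
Dir SE: first cell '.' (not opp) -> no flip
All flips: (2,1) (3,2)

Answer: ......
.WB...
.WBB..
.WWW..
......
......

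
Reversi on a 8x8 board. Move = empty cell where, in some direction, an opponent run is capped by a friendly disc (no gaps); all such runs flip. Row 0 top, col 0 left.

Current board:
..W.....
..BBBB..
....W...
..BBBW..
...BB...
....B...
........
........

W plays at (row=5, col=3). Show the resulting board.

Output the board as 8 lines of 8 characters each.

Answer: ..W.....
..BBBB..
....W...
..BBBW..
...BW...
...WB...
........
........

Derivation:
Place W at (5,3); scan 8 dirs for brackets.
Dir NW: first cell '.' (not opp) -> no flip
Dir N: opp run (4,3) (3,3), next='.' -> no flip
Dir NE: opp run (4,4) capped by W -> flip
Dir W: first cell '.' (not opp) -> no flip
Dir E: opp run (5,4), next='.' -> no flip
Dir SW: first cell '.' (not opp) -> no flip
Dir S: first cell '.' (not opp) -> no flip
Dir SE: first cell '.' (not opp) -> no flip
All flips: (4,4)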